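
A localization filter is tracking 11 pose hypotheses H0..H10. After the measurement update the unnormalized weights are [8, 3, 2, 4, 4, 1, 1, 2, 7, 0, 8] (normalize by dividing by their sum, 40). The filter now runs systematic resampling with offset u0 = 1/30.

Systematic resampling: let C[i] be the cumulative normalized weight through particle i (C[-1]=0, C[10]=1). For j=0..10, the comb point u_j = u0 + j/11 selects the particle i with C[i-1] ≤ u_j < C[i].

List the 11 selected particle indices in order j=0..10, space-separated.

0 0 1 2 3 4 7 8 8 10 10

C = [1/5, 11/40, 13/40, 17/40, 21/40, 11/20, 23/40, 5/8, 4/5, 4/5, 1]
j=0: u_0=1/30 ∈ [0, 1/5) → index 0
j=1: u_1=41/330 ∈ [0, 1/5) → index 0
j=2: u_2=71/330 ∈ [1/5, 11/40) → index 1
j=3: u_3=101/330 ∈ [11/40, 13/40) → index 2
j=4: u_4=131/330 ∈ [13/40, 17/40) → index 3
j=5: u_5=161/330 ∈ [17/40, 21/40) → index 4
j=6: u_6=191/330 ∈ [23/40, 5/8) → index 7
j=7: u_7=221/330 ∈ [5/8, 4/5) → index 8
j=8: u_8=251/330 ∈ [5/8, 4/5) → index 8
j=9: u_9=281/330 ∈ [4/5, 1) → index 10
j=10: u_10=311/330 ∈ [4/5, 1) → index 10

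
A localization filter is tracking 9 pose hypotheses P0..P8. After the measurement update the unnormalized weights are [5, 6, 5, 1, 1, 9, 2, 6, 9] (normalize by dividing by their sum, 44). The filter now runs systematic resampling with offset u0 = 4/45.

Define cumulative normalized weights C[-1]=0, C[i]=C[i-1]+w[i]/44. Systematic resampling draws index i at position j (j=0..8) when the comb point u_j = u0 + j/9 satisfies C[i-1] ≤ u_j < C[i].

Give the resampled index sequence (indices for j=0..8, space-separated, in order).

0 1 2 5 5 6 7 8 8

C = [5/44, 1/4, 4/11, 17/44, 9/22, 27/44, 29/44, 35/44, 1]
j=0: u_0=4/45 ∈ [0, 5/44) → index 0
j=1: u_1=1/5 ∈ [5/44, 1/4) → index 1
j=2: u_2=14/45 ∈ [1/4, 4/11) → index 2
j=3: u_3=19/45 ∈ [9/22, 27/44) → index 5
j=4: u_4=8/15 ∈ [9/22, 27/44) → index 5
j=5: u_5=29/45 ∈ [27/44, 29/44) → index 6
j=6: u_6=34/45 ∈ [29/44, 35/44) → index 7
j=7: u_7=13/15 ∈ [35/44, 1) → index 8
j=8: u_8=44/45 ∈ [35/44, 1) → index 8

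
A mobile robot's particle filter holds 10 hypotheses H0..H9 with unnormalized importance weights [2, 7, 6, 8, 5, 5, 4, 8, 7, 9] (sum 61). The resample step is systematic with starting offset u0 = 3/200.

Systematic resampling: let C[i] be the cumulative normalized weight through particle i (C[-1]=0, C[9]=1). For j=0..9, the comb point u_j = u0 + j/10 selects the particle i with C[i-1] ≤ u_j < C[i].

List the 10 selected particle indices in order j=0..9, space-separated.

0 1 2 3 4 5 7 7 8 9

C = [2/61, 9/61, 15/61, 23/61, 28/61, 33/61, 37/61, 45/61, 52/61, 1]
j=0: u_0=3/200 ∈ [0, 2/61) → index 0
j=1: u_1=23/200 ∈ [2/61, 9/61) → index 1
j=2: u_2=43/200 ∈ [9/61, 15/61) → index 2
j=3: u_3=63/200 ∈ [15/61, 23/61) → index 3
j=4: u_4=83/200 ∈ [23/61, 28/61) → index 4
j=5: u_5=103/200 ∈ [28/61, 33/61) → index 5
j=6: u_6=123/200 ∈ [37/61, 45/61) → index 7
j=7: u_7=143/200 ∈ [37/61, 45/61) → index 7
j=8: u_8=163/200 ∈ [45/61, 52/61) → index 8
j=9: u_9=183/200 ∈ [52/61, 1) → index 9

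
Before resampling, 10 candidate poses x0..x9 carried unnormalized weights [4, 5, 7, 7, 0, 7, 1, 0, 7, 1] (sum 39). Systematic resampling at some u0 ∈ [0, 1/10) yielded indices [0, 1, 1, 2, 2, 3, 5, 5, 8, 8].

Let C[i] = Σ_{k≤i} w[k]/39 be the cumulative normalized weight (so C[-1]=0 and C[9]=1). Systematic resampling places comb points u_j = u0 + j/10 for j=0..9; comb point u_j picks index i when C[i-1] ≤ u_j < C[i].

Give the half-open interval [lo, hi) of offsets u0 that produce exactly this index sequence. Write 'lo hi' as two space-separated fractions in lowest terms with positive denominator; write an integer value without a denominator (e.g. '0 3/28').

C = [4/39, 3/13, 16/39, 23/39, 23/39, 10/13, 31/39, 31/39, 38/39, 1]
j=0 picked index 0: u0 ∈ [0, 4/39)
j=1 picked index 1: u0 ∈ [1/390, 17/130)
j=2 picked index 1: u0 ∈ [-19/195, 2/65)
j=3 picked index 2: u0 ∈ [-9/130, 43/390)
j=4 picked index 2: u0 ∈ [-11/65, 2/195)
j=5 picked index 3: u0 ∈ [-7/78, 7/78)
j=6 picked index 5: u0 ∈ [-2/195, 11/65)
j=7 picked index 5: u0 ∈ [-43/390, 9/130)
j=8 picked index 8: u0 ∈ [-1/195, 34/195)
j=9 picked index 8: u0 ∈ [-41/390, 29/390)
intersection: [1/390, 2/195)

1/390 2/195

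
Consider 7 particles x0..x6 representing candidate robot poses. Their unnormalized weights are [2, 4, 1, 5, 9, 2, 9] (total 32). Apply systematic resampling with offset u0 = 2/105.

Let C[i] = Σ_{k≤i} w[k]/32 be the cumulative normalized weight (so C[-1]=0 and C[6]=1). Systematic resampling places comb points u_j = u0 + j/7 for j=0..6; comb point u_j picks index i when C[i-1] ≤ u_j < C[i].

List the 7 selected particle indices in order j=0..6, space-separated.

C = [1/16, 3/16, 7/32, 3/8, 21/32, 23/32, 1]
j=0: u_0=2/105 ∈ [0, 1/16) → index 0
j=1: u_1=17/105 ∈ [1/16, 3/16) → index 1
j=2: u_2=32/105 ∈ [7/32, 3/8) → index 3
j=3: u_3=47/105 ∈ [3/8, 21/32) → index 4
j=4: u_4=62/105 ∈ [3/8, 21/32) → index 4
j=5: u_5=11/15 ∈ [23/32, 1) → index 6
j=6: u_6=92/105 ∈ [23/32, 1) → index 6

0 1 3 4 4 6 6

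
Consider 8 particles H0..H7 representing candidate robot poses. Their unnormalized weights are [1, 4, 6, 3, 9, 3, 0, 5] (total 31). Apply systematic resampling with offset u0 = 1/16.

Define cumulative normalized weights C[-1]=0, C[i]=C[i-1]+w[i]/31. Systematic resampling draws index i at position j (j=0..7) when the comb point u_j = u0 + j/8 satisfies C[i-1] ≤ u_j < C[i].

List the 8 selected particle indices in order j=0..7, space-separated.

1 2 2 3 4 4 5 7

C = [1/31, 5/31, 11/31, 14/31, 23/31, 26/31, 26/31, 1]
j=0: u_0=1/16 ∈ [1/31, 5/31) → index 1
j=1: u_1=3/16 ∈ [5/31, 11/31) → index 2
j=2: u_2=5/16 ∈ [5/31, 11/31) → index 2
j=3: u_3=7/16 ∈ [11/31, 14/31) → index 3
j=4: u_4=9/16 ∈ [14/31, 23/31) → index 4
j=5: u_5=11/16 ∈ [14/31, 23/31) → index 4
j=6: u_6=13/16 ∈ [23/31, 26/31) → index 5
j=7: u_7=15/16 ∈ [26/31, 1) → index 7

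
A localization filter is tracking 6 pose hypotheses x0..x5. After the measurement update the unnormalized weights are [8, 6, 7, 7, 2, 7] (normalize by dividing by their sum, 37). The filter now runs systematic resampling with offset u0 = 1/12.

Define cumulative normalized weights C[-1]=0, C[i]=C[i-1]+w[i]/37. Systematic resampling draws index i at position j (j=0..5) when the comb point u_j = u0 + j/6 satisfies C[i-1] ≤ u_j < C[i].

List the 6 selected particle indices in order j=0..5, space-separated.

C = [8/37, 14/37, 21/37, 28/37, 30/37, 1]
j=0: u_0=1/12 ∈ [0, 8/37) → index 0
j=1: u_1=1/4 ∈ [8/37, 14/37) → index 1
j=2: u_2=5/12 ∈ [14/37, 21/37) → index 2
j=3: u_3=7/12 ∈ [21/37, 28/37) → index 3
j=4: u_4=3/4 ∈ [21/37, 28/37) → index 3
j=5: u_5=11/12 ∈ [30/37, 1) → index 5

0 1 2 3 3 5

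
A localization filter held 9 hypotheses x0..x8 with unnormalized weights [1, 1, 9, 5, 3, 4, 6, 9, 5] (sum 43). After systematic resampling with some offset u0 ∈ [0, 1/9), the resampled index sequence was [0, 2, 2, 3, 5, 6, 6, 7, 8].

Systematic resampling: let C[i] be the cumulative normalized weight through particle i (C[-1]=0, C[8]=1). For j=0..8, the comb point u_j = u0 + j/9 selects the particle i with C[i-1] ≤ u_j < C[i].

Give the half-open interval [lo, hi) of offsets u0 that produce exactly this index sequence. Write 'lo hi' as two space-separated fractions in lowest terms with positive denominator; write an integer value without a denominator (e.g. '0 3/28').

0 1/129

C = [1/43, 2/43, 11/43, 16/43, 19/43, 23/43, 29/43, 38/43, 1]
j=0 picked index 0: u0 ∈ [0, 1/43)
j=1 picked index 2: u0 ∈ [-25/387, 56/387)
j=2 picked index 2: u0 ∈ [-68/387, 13/387)
j=3 picked index 3: u0 ∈ [-10/129, 5/129)
j=4 picked index 5: u0 ∈ [-1/387, 35/387)
j=5 picked index 6: u0 ∈ [-8/387, 46/387)
j=6 picked index 6: u0 ∈ [-17/129, 1/129)
j=7 picked index 7: u0 ∈ [-40/387, 41/387)
j=8 picked index 8: u0 ∈ [-2/387, 1/9)
intersection: [0, 1/129)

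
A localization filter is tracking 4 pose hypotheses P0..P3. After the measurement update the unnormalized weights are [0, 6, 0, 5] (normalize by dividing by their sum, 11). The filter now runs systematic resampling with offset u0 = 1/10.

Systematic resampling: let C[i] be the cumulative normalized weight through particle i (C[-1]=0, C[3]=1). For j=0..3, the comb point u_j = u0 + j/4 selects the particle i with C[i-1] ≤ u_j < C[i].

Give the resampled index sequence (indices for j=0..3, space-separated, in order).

C = [0, 6/11, 6/11, 1]
j=0: u_0=1/10 ∈ [0, 6/11) → index 1
j=1: u_1=7/20 ∈ [0, 6/11) → index 1
j=2: u_2=3/5 ∈ [6/11, 1) → index 3
j=3: u_3=17/20 ∈ [6/11, 1) → index 3

1 1 3 3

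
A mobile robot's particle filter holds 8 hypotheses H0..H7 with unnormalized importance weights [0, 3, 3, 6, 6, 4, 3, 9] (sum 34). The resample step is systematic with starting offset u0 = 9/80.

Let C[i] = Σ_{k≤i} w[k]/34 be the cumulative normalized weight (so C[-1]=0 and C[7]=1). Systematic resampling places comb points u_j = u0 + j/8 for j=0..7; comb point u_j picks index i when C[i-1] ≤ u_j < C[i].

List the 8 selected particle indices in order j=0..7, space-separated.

C = [0, 3/34, 3/17, 6/17, 9/17, 11/17, 25/34, 1]
j=0: u_0=9/80 ∈ [3/34, 3/17) → index 2
j=1: u_1=19/80 ∈ [3/17, 6/17) → index 3
j=2: u_2=29/80 ∈ [6/17, 9/17) → index 4
j=3: u_3=39/80 ∈ [6/17, 9/17) → index 4
j=4: u_4=49/80 ∈ [9/17, 11/17) → index 5
j=5: u_5=59/80 ∈ [25/34, 1) → index 7
j=6: u_6=69/80 ∈ [25/34, 1) → index 7
j=7: u_7=79/80 ∈ [25/34, 1) → index 7

2 3 4 4 5 7 7 7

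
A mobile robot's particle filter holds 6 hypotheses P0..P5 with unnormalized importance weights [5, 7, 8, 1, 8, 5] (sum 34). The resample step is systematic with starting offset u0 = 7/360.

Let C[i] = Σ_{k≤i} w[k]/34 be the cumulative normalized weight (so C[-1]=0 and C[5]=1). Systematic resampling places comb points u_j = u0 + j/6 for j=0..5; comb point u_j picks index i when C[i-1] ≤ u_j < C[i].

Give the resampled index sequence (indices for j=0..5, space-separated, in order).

0 1 1 2 4 4

C = [5/34, 6/17, 10/17, 21/34, 29/34, 1]
j=0: u_0=7/360 ∈ [0, 5/34) → index 0
j=1: u_1=67/360 ∈ [5/34, 6/17) → index 1
j=2: u_2=127/360 ∈ [5/34, 6/17) → index 1
j=3: u_3=187/360 ∈ [6/17, 10/17) → index 2
j=4: u_4=247/360 ∈ [21/34, 29/34) → index 4
j=5: u_5=307/360 ∈ [21/34, 29/34) → index 4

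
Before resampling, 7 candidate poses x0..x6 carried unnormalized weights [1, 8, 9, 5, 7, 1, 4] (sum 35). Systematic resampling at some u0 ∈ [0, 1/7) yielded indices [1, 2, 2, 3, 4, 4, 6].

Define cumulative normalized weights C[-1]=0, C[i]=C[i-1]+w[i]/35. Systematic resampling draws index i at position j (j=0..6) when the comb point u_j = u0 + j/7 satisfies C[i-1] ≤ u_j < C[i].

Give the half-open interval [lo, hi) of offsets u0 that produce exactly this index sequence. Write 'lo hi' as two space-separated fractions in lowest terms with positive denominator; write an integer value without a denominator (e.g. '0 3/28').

4/35 1/7

C = [1/35, 9/35, 18/35, 23/35, 6/7, 31/35, 1]
j=0 picked index 1: u0 ∈ [1/35, 9/35)
j=1 picked index 2: u0 ∈ [4/35, 13/35)
j=2 picked index 2: u0 ∈ [-1/35, 8/35)
j=3 picked index 3: u0 ∈ [3/35, 8/35)
j=4 picked index 4: u0 ∈ [3/35, 2/7)
j=5 picked index 4: u0 ∈ [-2/35, 1/7)
j=6 picked index 6: u0 ∈ [1/35, 1/7)
intersection: [4/35, 1/7)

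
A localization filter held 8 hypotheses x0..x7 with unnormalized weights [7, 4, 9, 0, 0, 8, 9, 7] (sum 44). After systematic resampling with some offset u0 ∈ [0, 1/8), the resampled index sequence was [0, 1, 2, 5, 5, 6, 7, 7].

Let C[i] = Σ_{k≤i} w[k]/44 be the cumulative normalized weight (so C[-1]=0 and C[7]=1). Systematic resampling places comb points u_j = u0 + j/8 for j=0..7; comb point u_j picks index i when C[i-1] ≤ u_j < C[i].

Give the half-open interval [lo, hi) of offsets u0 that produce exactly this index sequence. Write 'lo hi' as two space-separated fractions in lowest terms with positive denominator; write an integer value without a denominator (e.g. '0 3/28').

1/11 1/8

C = [7/44, 1/4, 5/11, 5/11, 5/11, 7/11, 37/44, 1]
j=0 picked index 0: u0 ∈ [0, 7/44)
j=1 picked index 1: u0 ∈ [3/88, 1/8)
j=2 picked index 2: u0 ∈ [0, 9/44)
j=3 picked index 5: u0 ∈ [7/88, 23/88)
j=4 picked index 5: u0 ∈ [-1/22, 3/22)
j=5 picked index 6: u0 ∈ [1/88, 19/88)
j=6 picked index 7: u0 ∈ [1/11, 1/4)
j=7 picked index 7: u0 ∈ [-3/88, 1/8)
intersection: [1/11, 1/8)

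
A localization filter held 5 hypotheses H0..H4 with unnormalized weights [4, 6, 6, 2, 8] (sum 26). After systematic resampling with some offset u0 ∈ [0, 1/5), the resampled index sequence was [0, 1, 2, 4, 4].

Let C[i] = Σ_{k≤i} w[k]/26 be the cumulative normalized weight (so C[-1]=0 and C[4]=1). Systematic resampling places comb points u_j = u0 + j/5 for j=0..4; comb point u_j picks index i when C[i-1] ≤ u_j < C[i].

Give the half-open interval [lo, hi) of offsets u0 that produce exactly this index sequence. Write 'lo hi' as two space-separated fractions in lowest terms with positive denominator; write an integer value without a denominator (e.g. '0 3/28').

C = [2/13, 5/13, 8/13, 9/13, 1]
j=0 picked index 0: u0 ∈ [0, 2/13)
j=1 picked index 1: u0 ∈ [-3/65, 12/65)
j=2 picked index 2: u0 ∈ [-1/65, 14/65)
j=3 picked index 4: u0 ∈ [6/65, 2/5)
j=4 picked index 4: u0 ∈ [-7/65, 1/5)
intersection: [6/65, 2/13)

6/65 2/13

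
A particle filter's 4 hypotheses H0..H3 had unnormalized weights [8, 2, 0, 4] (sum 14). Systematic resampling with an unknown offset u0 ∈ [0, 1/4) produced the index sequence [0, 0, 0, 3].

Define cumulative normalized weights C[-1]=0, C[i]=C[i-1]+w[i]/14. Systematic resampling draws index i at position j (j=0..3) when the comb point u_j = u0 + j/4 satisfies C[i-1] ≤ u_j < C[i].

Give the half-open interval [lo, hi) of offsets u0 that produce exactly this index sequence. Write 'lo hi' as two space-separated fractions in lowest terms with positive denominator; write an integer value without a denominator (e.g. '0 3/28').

0 1/14

C = [4/7, 5/7, 5/7, 1]
j=0 picked index 0: u0 ∈ [0, 4/7)
j=1 picked index 0: u0 ∈ [-1/4, 9/28)
j=2 picked index 0: u0 ∈ [-1/2, 1/14)
j=3 picked index 3: u0 ∈ [-1/28, 1/4)
intersection: [0, 1/14)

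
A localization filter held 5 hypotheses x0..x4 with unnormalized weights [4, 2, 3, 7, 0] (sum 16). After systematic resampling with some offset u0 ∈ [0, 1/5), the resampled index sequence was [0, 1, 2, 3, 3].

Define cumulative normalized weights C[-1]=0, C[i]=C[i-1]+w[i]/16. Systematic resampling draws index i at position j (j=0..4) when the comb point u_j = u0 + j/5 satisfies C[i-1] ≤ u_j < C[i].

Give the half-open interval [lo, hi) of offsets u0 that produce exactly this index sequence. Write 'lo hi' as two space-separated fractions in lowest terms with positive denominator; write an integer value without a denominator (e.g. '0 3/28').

1/20 13/80

C = [1/4, 3/8, 9/16, 1, 1]
j=0 picked index 0: u0 ∈ [0, 1/4)
j=1 picked index 1: u0 ∈ [1/20, 7/40)
j=2 picked index 2: u0 ∈ [-1/40, 13/80)
j=3 picked index 3: u0 ∈ [-3/80, 2/5)
j=4 picked index 3: u0 ∈ [-19/80, 1/5)
intersection: [1/20, 13/80)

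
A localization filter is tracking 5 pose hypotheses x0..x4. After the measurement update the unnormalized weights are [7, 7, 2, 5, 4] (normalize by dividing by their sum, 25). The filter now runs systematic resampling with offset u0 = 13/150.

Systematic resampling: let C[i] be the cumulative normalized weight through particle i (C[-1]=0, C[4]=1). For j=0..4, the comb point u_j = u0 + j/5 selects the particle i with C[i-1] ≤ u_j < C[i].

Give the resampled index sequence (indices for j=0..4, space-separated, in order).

0 1 1 3 4

C = [7/25, 14/25, 16/25, 21/25, 1]
j=0: u_0=13/150 ∈ [0, 7/25) → index 0
j=1: u_1=43/150 ∈ [7/25, 14/25) → index 1
j=2: u_2=73/150 ∈ [7/25, 14/25) → index 1
j=3: u_3=103/150 ∈ [16/25, 21/25) → index 3
j=4: u_4=133/150 ∈ [21/25, 1) → index 4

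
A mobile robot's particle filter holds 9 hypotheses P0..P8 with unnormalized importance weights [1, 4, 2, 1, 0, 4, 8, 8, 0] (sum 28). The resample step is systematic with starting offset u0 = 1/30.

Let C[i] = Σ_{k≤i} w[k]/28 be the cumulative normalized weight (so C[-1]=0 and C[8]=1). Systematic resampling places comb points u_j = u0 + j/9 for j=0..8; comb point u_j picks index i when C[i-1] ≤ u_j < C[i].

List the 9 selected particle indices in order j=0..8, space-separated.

C = [1/28, 5/28, 1/4, 2/7, 2/7, 3/7, 5/7, 1, 1]
j=0: u_0=1/30 ∈ [0, 1/28) → index 0
j=1: u_1=13/90 ∈ [1/28, 5/28) → index 1
j=2: u_2=23/90 ∈ [1/4, 2/7) → index 3
j=3: u_3=11/30 ∈ [2/7, 3/7) → index 5
j=4: u_4=43/90 ∈ [3/7, 5/7) → index 6
j=5: u_5=53/90 ∈ [3/7, 5/7) → index 6
j=6: u_6=7/10 ∈ [3/7, 5/7) → index 6
j=7: u_7=73/90 ∈ [5/7, 1) → index 7
j=8: u_8=83/90 ∈ [5/7, 1) → index 7

0 1 3 5 6 6 6 7 7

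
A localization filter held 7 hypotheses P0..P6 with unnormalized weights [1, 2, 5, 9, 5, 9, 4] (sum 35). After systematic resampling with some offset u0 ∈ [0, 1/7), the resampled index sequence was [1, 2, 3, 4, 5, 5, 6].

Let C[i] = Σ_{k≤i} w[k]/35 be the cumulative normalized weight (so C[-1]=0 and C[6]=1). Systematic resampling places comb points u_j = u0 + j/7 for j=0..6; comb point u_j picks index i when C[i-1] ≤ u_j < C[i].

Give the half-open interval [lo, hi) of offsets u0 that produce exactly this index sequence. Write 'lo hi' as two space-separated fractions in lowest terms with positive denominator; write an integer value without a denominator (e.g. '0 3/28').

2/35 3/35

C = [1/35, 3/35, 8/35, 17/35, 22/35, 31/35, 1]
j=0 picked index 1: u0 ∈ [1/35, 3/35)
j=1 picked index 2: u0 ∈ [-2/35, 3/35)
j=2 picked index 3: u0 ∈ [-2/35, 1/5)
j=3 picked index 4: u0 ∈ [2/35, 1/5)
j=4 picked index 5: u0 ∈ [2/35, 11/35)
j=5 picked index 5: u0 ∈ [-3/35, 6/35)
j=6 picked index 6: u0 ∈ [1/35, 1/7)
intersection: [2/35, 3/35)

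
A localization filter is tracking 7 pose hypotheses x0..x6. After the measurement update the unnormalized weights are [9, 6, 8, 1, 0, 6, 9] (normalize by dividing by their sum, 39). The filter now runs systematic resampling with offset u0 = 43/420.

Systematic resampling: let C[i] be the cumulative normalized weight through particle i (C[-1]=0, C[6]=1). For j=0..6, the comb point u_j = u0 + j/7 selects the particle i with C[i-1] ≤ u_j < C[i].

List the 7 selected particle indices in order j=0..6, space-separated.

C = [3/13, 5/13, 23/39, 8/13, 8/13, 10/13, 1]
j=0: u_0=43/420 ∈ [0, 3/13) → index 0
j=1: u_1=103/420 ∈ [3/13, 5/13) → index 1
j=2: u_2=163/420 ∈ [5/13, 23/39) → index 2
j=3: u_3=223/420 ∈ [5/13, 23/39) → index 2
j=4: u_4=283/420 ∈ [8/13, 10/13) → index 5
j=5: u_5=49/60 ∈ [10/13, 1) → index 6
j=6: u_6=403/420 ∈ [10/13, 1) → index 6

0 1 2 2 5 6 6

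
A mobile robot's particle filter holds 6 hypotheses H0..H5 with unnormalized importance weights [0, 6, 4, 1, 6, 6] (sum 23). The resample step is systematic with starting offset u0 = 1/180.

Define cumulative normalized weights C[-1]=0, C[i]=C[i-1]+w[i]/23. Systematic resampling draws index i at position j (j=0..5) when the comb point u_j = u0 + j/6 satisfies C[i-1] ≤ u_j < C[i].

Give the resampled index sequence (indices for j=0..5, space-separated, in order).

C = [0, 6/23, 10/23, 11/23, 17/23, 1]
j=0: u_0=1/180 ∈ [0, 6/23) → index 1
j=1: u_1=31/180 ∈ [0, 6/23) → index 1
j=2: u_2=61/180 ∈ [6/23, 10/23) → index 2
j=3: u_3=91/180 ∈ [11/23, 17/23) → index 4
j=4: u_4=121/180 ∈ [11/23, 17/23) → index 4
j=5: u_5=151/180 ∈ [17/23, 1) → index 5

1 1 2 4 4 5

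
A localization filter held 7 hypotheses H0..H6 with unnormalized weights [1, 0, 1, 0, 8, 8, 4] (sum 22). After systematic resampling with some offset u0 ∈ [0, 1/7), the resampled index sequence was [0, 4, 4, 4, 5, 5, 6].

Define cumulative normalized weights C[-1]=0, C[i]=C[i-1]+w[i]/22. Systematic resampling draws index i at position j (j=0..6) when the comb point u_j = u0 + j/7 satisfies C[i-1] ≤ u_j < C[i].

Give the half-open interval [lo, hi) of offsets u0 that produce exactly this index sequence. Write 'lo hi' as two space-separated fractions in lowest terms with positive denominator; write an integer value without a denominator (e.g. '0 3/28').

0 2/77

C = [1/22, 1/22, 1/11, 1/11, 5/11, 9/11, 1]
j=0 picked index 0: u0 ∈ [0, 1/22)
j=1 picked index 4: u0 ∈ [-4/77, 24/77)
j=2 picked index 4: u0 ∈ [-15/77, 13/77)
j=3 picked index 4: u0 ∈ [-26/77, 2/77)
j=4 picked index 5: u0 ∈ [-9/77, 19/77)
j=5 picked index 5: u0 ∈ [-20/77, 8/77)
j=6 picked index 6: u0 ∈ [-3/77, 1/7)
intersection: [0, 2/77)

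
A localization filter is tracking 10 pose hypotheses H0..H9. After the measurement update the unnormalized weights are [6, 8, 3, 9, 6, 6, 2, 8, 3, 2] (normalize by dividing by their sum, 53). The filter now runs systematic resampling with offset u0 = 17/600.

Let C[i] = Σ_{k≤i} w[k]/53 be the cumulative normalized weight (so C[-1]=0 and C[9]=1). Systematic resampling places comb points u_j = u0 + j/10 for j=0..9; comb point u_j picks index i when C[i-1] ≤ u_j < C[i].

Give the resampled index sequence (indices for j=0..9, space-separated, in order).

C = [6/53, 14/53, 17/53, 26/53, 32/53, 38/53, 40/53, 48/53, 51/53, 1]
j=0: u_0=17/600 ∈ [0, 6/53) → index 0
j=1: u_1=77/600 ∈ [6/53, 14/53) → index 1
j=2: u_2=137/600 ∈ [6/53, 14/53) → index 1
j=3: u_3=197/600 ∈ [17/53, 26/53) → index 3
j=4: u_4=257/600 ∈ [17/53, 26/53) → index 3
j=5: u_5=317/600 ∈ [26/53, 32/53) → index 4
j=6: u_6=377/600 ∈ [32/53, 38/53) → index 5
j=7: u_7=437/600 ∈ [38/53, 40/53) → index 6
j=8: u_8=497/600 ∈ [40/53, 48/53) → index 7
j=9: u_9=557/600 ∈ [48/53, 51/53) → index 8

0 1 1 3 3 4 5 6 7 8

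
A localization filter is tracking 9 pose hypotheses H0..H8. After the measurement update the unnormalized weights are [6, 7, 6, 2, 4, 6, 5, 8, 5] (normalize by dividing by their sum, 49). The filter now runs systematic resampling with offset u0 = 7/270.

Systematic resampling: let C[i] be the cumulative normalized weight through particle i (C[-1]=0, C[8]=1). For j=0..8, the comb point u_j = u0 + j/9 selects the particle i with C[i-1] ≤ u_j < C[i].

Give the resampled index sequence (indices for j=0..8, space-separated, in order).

0 1 1 2 4 5 6 7 8

C = [6/49, 13/49, 19/49, 3/7, 25/49, 31/49, 36/49, 44/49, 1]
j=0: u_0=7/270 ∈ [0, 6/49) → index 0
j=1: u_1=37/270 ∈ [6/49, 13/49) → index 1
j=2: u_2=67/270 ∈ [6/49, 13/49) → index 1
j=3: u_3=97/270 ∈ [13/49, 19/49) → index 2
j=4: u_4=127/270 ∈ [3/7, 25/49) → index 4
j=5: u_5=157/270 ∈ [25/49, 31/49) → index 5
j=6: u_6=187/270 ∈ [31/49, 36/49) → index 6
j=7: u_7=217/270 ∈ [36/49, 44/49) → index 7
j=8: u_8=247/270 ∈ [44/49, 1) → index 8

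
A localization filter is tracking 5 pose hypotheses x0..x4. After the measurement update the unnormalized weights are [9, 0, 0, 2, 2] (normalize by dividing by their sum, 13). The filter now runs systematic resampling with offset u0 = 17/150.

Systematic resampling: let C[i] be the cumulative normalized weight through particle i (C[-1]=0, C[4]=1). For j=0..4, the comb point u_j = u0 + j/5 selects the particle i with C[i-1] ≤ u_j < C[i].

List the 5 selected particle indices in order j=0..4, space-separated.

C = [9/13, 9/13, 9/13, 11/13, 1]
j=0: u_0=17/150 ∈ [0, 9/13) → index 0
j=1: u_1=47/150 ∈ [0, 9/13) → index 0
j=2: u_2=77/150 ∈ [0, 9/13) → index 0
j=3: u_3=107/150 ∈ [9/13, 11/13) → index 3
j=4: u_4=137/150 ∈ [11/13, 1) → index 4

0 0 0 3 4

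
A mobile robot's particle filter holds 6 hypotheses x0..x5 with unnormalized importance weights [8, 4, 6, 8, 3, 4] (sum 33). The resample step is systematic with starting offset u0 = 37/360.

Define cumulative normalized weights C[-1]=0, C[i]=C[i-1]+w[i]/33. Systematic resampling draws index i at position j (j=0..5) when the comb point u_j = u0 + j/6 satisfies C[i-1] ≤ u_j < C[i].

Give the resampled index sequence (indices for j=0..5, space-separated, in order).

C = [8/33, 4/11, 6/11, 26/33, 29/33, 1]
j=0: u_0=37/360 ∈ [0, 8/33) → index 0
j=1: u_1=97/360 ∈ [8/33, 4/11) → index 1
j=2: u_2=157/360 ∈ [4/11, 6/11) → index 2
j=3: u_3=217/360 ∈ [6/11, 26/33) → index 3
j=4: u_4=277/360 ∈ [6/11, 26/33) → index 3
j=5: u_5=337/360 ∈ [29/33, 1) → index 5

0 1 2 3 3 5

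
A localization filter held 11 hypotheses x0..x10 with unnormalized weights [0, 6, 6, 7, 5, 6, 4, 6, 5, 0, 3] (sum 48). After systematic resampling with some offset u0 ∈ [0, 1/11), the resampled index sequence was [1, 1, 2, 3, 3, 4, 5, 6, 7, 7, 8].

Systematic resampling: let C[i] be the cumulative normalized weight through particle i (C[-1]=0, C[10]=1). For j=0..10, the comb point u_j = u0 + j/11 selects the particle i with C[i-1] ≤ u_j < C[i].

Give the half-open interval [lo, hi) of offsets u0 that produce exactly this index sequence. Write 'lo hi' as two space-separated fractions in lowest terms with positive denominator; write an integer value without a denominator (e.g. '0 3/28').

C = [0, 1/8, 1/4, 19/48, 1/2, 5/8, 17/24, 5/6, 15/16, 15/16, 1]
j=0 picked index 1: u0 ∈ [0, 1/8)
j=1 picked index 1: u0 ∈ [-1/11, 3/88)
j=2 picked index 2: u0 ∈ [-5/88, 3/44)
j=3 picked index 3: u0 ∈ [-1/44, 65/528)
j=4 picked index 3: u0 ∈ [-5/44, 17/528)
j=5 picked index 4: u0 ∈ [-31/528, 1/22)
j=6 picked index 5: u0 ∈ [-1/22, 7/88)
j=7 picked index 6: u0 ∈ [-1/88, 19/264)
j=8 picked index 7: u0 ∈ [-5/264, 7/66)
j=9 picked index 7: u0 ∈ [-29/264, 1/66)
j=10 picked index 8: u0 ∈ [-5/66, 5/176)
intersection: [0, 1/66)

0 1/66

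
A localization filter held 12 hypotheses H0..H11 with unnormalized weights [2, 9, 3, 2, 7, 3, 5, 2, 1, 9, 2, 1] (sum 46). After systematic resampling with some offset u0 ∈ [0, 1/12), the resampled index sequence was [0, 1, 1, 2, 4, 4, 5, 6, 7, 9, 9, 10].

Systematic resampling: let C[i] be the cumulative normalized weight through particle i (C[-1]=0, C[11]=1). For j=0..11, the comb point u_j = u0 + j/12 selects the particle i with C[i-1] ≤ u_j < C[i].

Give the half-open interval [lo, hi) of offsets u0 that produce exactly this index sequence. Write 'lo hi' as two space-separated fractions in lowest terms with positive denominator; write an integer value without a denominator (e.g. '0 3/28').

C = [1/23, 11/46, 7/23, 8/23, 1/2, 13/23, 31/46, 33/46, 17/23, 43/46, 45/46, 1]
j=0 picked index 0: u0 ∈ [0, 1/23)
j=1 picked index 1: u0 ∈ [-11/276, 43/276)
j=2 picked index 1: u0 ∈ [-17/138, 5/69)
j=3 picked index 2: u0 ∈ [-1/92, 5/92)
j=4 picked index 4: u0 ∈ [1/69, 1/6)
j=5 picked index 4: u0 ∈ [-19/276, 1/12)
j=6 picked index 5: u0 ∈ [0, 3/46)
j=7 picked index 6: u0 ∈ [-5/276, 25/276)
j=8 picked index 7: u0 ∈ [1/138, 7/138)
j=9 picked index 9: u0 ∈ [-1/92, 17/92)
j=10 picked index 9: u0 ∈ [-13/138, 7/69)
j=11 picked index 10: u0 ∈ [5/276, 17/276)
intersection: [5/276, 1/23)

5/276 1/23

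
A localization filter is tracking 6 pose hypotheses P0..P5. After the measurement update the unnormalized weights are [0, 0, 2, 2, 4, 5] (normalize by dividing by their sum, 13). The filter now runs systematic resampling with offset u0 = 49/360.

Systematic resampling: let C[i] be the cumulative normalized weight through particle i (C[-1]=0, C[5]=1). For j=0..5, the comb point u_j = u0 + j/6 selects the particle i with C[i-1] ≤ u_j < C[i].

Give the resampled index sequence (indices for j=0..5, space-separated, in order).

2 3 4 5 5 5

C = [0, 0, 2/13, 4/13, 8/13, 1]
j=0: u_0=49/360 ∈ [0, 2/13) → index 2
j=1: u_1=109/360 ∈ [2/13, 4/13) → index 3
j=2: u_2=169/360 ∈ [4/13, 8/13) → index 4
j=3: u_3=229/360 ∈ [8/13, 1) → index 5
j=4: u_4=289/360 ∈ [8/13, 1) → index 5
j=5: u_5=349/360 ∈ [8/13, 1) → index 5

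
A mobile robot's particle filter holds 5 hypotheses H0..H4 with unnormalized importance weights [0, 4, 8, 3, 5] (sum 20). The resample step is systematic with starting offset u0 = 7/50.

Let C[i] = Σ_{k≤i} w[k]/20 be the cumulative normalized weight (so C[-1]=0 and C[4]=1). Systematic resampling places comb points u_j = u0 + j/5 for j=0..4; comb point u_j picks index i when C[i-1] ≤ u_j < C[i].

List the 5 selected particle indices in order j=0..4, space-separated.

1 2 2 3 4

C = [0, 1/5, 3/5, 3/4, 1]
j=0: u_0=7/50 ∈ [0, 1/5) → index 1
j=1: u_1=17/50 ∈ [1/5, 3/5) → index 2
j=2: u_2=27/50 ∈ [1/5, 3/5) → index 2
j=3: u_3=37/50 ∈ [3/5, 3/4) → index 3
j=4: u_4=47/50 ∈ [3/4, 1) → index 4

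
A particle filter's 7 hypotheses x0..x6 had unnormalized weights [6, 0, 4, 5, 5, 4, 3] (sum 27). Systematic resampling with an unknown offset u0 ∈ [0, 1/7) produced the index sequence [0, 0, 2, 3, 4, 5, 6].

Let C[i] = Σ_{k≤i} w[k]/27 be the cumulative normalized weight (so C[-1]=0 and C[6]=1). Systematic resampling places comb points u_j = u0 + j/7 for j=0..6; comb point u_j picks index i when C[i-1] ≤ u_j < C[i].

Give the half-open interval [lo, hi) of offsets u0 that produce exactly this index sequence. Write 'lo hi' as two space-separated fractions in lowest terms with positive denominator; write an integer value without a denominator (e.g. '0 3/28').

2/63 5/63

C = [2/9, 2/9, 10/27, 5/9, 20/27, 8/9, 1]
j=0 picked index 0: u0 ∈ [0, 2/9)
j=1 picked index 0: u0 ∈ [-1/7, 5/63)
j=2 picked index 2: u0 ∈ [-4/63, 16/189)
j=3 picked index 3: u0 ∈ [-11/189, 8/63)
j=4 picked index 4: u0 ∈ [-1/63, 32/189)
j=5 picked index 5: u0 ∈ [5/189, 11/63)
j=6 picked index 6: u0 ∈ [2/63, 1/7)
intersection: [2/63, 5/63)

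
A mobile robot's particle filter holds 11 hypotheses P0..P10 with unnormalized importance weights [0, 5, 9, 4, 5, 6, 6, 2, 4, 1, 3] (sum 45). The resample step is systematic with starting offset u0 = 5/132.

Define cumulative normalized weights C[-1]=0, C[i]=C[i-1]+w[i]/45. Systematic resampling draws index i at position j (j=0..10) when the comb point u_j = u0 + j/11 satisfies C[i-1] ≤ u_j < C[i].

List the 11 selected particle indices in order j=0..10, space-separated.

1 2 2 2 4 4 5 6 6 8 10

C = [0, 1/9, 14/45, 2/5, 23/45, 29/45, 7/9, 37/45, 41/45, 14/15, 1]
j=0: u_0=5/132 ∈ [0, 1/9) → index 1
j=1: u_1=17/132 ∈ [1/9, 14/45) → index 2
j=2: u_2=29/132 ∈ [1/9, 14/45) → index 2
j=3: u_3=41/132 ∈ [1/9, 14/45) → index 2
j=4: u_4=53/132 ∈ [2/5, 23/45) → index 4
j=5: u_5=65/132 ∈ [2/5, 23/45) → index 4
j=6: u_6=7/12 ∈ [23/45, 29/45) → index 5
j=7: u_7=89/132 ∈ [29/45, 7/9) → index 6
j=8: u_8=101/132 ∈ [29/45, 7/9) → index 6
j=9: u_9=113/132 ∈ [37/45, 41/45) → index 8
j=10: u_10=125/132 ∈ [14/15, 1) → index 10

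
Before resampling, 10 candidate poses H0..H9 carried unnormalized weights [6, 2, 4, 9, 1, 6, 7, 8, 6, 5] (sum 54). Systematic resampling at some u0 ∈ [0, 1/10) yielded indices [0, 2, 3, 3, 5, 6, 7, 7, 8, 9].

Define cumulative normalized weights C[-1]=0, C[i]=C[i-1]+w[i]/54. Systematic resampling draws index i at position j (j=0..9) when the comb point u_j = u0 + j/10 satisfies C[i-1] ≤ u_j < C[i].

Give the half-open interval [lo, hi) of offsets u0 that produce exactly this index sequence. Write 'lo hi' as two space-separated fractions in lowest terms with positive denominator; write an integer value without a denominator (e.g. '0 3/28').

C = [1/9, 4/27, 2/9, 7/18, 11/27, 14/27, 35/54, 43/54, 49/54, 1]
j=0 picked index 0: u0 ∈ [0, 1/9)
j=1 picked index 2: u0 ∈ [13/270, 11/90)
j=2 picked index 3: u0 ∈ [1/45, 17/90)
j=3 picked index 3: u0 ∈ [-7/90, 4/45)
j=4 picked index 5: u0 ∈ [1/135, 16/135)
j=5 picked index 6: u0 ∈ [1/54, 4/27)
j=6 picked index 7: u0 ∈ [13/270, 53/270)
j=7 picked index 7: u0 ∈ [-7/135, 13/135)
j=8 picked index 8: u0 ∈ [-1/270, 29/270)
j=9 picked index 9: u0 ∈ [1/135, 1/10)
intersection: [13/270, 4/45)

13/270 4/45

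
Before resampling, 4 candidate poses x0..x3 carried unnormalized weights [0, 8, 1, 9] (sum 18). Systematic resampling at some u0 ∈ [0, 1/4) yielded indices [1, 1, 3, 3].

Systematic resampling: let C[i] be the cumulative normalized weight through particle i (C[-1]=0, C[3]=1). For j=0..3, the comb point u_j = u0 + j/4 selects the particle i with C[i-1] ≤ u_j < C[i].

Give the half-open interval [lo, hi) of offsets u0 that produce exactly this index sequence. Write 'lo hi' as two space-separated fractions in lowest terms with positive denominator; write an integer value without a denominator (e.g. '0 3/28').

0 7/36

C = [0, 4/9, 1/2, 1]
j=0 picked index 1: u0 ∈ [0, 4/9)
j=1 picked index 1: u0 ∈ [-1/4, 7/36)
j=2 picked index 3: u0 ∈ [0, 1/2)
j=3 picked index 3: u0 ∈ [-1/4, 1/4)
intersection: [0, 7/36)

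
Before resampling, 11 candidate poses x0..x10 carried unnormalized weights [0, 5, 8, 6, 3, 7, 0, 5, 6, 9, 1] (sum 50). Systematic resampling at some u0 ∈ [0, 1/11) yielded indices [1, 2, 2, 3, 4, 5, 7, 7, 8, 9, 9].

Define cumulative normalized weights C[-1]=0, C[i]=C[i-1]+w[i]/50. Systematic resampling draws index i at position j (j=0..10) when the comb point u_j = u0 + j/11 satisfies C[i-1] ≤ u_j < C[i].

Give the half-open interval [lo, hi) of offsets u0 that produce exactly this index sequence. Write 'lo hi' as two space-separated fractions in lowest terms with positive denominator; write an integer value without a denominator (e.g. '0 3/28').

C = [0, 1/10, 13/50, 19/50, 11/25, 29/50, 29/50, 17/25, 4/5, 49/50, 1]
j=0 picked index 1: u0 ∈ [0, 1/10)
j=1 picked index 2: u0 ∈ [1/110, 93/550)
j=2 picked index 2: u0 ∈ [-9/110, 43/550)
j=3 picked index 3: u0 ∈ [-7/550, 59/550)
j=4 picked index 4: u0 ∈ [9/550, 21/275)
j=5 picked index 5: u0 ∈ [-4/275, 69/550)
j=6 picked index 7: u0 ∈ [19/550, 37/275)
j=7 picked index 7: u0 ∈ [-31/550, 12/275)
j=8 picked index 8: u0 ∈ [-13/275, 4/55)
j=9 picked index 9: u0 ∈ [-1/55, 89/550)
j=10 picked index 9: u0 ∈ [-6/55, 39/550)
intersection: [19/550, 12/275)

19/550 12/275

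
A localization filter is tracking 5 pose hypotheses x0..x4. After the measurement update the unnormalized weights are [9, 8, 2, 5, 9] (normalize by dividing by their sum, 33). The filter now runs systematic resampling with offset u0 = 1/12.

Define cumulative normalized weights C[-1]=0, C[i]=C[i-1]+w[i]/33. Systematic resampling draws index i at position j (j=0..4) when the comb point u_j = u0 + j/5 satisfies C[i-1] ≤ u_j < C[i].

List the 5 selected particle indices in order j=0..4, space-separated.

0 1 1 3 4

C = [3/11, 17/33, 19/33, 8/11, 1]
j=0: u_0=1/12 ∈ [0, 3/11) → index 0
j=1: u_1=17/60 ∈ [3/11, 17/33) → index 1
j=2: u_2=29/60 ∈ [3/11, 17/33) → index 1
j=3: u_3=41/60 ∈ [19/33, 8/11) → index 3
j=4: u_4=53/60 ∈ [8/11, 1) → index 4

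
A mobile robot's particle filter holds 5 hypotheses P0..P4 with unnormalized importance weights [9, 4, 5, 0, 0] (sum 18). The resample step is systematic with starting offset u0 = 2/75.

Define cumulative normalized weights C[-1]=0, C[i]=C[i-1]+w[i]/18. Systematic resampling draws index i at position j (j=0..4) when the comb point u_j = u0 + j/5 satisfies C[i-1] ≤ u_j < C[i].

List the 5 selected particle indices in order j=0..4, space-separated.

C = [1/2, 13/18, 1, 1, 1]
j=0: u_0=2/75 ∈ [0, 1/2) → index 0
j=1: u_1=17/75 ∈ [0, 1/2) → index 0
j=2: u_2=32/75 ∈ [0, 1/2) → index 0
j=3: u_3=47/75 ∈ [1/2, 13/18) → index 1
j=4: u_4=62/75 ∈ [13/18, 1) → index 2

0 0 0 1 2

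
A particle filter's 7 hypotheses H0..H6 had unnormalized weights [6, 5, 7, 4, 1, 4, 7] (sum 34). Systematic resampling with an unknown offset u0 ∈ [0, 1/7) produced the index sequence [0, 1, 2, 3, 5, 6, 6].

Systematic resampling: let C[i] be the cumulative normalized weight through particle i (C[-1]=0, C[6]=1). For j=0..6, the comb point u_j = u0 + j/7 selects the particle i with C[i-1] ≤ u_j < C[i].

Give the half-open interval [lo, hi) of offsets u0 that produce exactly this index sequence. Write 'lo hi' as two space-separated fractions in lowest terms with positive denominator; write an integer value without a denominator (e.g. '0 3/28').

C = [3/17, 11/34, 9/17, 11/17, 23/34, 27/34, 1]
j=0 picked index 0: u0 ∈ [0, 3/17)
j=1 picked index 1: u0 ∈ [4/119, 43/238)
j=2 picked index 2: u0 ∈ [9/238, 29/119)
j=3 picked index 3: u0 ∈ [12/119, 26/119)
j=4 picked index 5: u0 ∈ [25/238, 53/238)
j=5 picked index 6: u0 ∈ [19/238, 2/7)
j=6 picked index 6: u0 ∈ [-15/238, 1/7)
intersection: [25/238, 1/7)

25/238 1/7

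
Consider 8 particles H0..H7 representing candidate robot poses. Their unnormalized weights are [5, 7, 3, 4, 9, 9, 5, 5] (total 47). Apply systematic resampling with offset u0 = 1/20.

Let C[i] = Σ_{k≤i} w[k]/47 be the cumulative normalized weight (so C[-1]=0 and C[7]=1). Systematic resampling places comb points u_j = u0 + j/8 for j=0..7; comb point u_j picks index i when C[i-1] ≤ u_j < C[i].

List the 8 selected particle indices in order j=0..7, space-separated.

C = [5/47, 12/47, 15/47, 19/47, 28/47, 37/47, 42/47, 1]
j=0: u_0=1/20 ∈ [0, 5/47) → index 0
j=1: u_1=7/40 ∈ [5/47, 12/47) → index 1
j=2: u_2=3/10 ∈ [12/47, 15/47) → index 2
j=3: u_3=17/40 ∈ [19/47, 28/47) → index 4
j=4: u_4=11/20 ∈ [19/47, 28/47) → index 4
j=5: u_5=27/40 ∈ [28/47, 37/47) → index 5
j=6: u_6=4/5 ∈ [37/47, 42/47) → index 6
j=7: u_7=37/40 ∈ [42/47, 1) → index 7

0 1 2 4 4 5 6 7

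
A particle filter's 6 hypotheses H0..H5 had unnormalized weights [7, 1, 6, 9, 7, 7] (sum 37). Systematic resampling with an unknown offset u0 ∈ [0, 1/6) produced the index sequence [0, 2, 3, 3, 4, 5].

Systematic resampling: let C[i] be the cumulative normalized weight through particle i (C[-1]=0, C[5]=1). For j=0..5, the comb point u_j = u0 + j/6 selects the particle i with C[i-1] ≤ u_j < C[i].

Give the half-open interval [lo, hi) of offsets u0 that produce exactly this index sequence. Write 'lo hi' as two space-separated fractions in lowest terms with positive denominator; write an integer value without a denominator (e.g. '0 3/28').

11/222 9/74

C = [7/37, 8/37, 14/37, 23/37, 30/37, 1]
j=0 picked index 0: u0 ∈ [0, 7/37)
j=1 picked index 2: u0 ∈ [11/222, 47/222)
j=2 picked index 3: u0 ∈ [5/111, 32/111)
j=3 picked index 3: u0 ∈ [-9/74, 9/74)
j=4 picked index 4: u0 ∈ [-5/111, 16/111)
j=5 picked index 5: u0 ∈ [-5/222, 1/6)
intersection: [11/222, 9/74)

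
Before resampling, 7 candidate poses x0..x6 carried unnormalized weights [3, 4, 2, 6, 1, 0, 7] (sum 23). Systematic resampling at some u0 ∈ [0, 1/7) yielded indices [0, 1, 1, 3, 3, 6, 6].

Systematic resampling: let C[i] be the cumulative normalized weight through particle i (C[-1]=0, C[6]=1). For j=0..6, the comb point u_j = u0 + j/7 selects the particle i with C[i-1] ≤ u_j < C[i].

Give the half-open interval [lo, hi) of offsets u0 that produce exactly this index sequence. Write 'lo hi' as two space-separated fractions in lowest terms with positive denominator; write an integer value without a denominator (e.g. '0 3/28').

0 3/161

C = [3/23, 7/23, 9/23, 15/23, 16/23, 16/23, 1]
j=0 picked index 0: u0 ∈ [0, 3/23)
j=1 picked index 1: u0 ∈ [-2/161, 26/161)
j=2 picked index 1: u0 ∈ [-25/161, 3/161)
j=3 picked index 3: u0 ∈ [-6/161, 36/161)
j=4 picked index 3: u0 ∈ [-29/161, 13/161)
j=5 picked index 6: u0 ∈ [-3/161, 2/7)
j=6 picked index 6: u0 ∈ [-26/161, 1/7)
intersection: [0, 3/161)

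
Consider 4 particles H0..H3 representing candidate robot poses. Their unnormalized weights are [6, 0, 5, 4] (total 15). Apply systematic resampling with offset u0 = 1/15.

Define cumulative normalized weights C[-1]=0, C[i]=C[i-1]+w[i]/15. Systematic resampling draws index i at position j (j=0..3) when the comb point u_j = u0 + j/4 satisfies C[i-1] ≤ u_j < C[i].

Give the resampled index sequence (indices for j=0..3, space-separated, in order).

0 0 2 3

C = [2/5, 2/5, 11/15, 1]
j=0: u_0=1/15 ∈ [0, 2/5) → index 0
j=1: u_1=19/60 ∈ [0, 2/5) → index 0
j=2: u_2=17/30 ∈ [2/5, 11/15) → index 2
j=3: u_3=49/60 ∈ [11/15, 1) → index 3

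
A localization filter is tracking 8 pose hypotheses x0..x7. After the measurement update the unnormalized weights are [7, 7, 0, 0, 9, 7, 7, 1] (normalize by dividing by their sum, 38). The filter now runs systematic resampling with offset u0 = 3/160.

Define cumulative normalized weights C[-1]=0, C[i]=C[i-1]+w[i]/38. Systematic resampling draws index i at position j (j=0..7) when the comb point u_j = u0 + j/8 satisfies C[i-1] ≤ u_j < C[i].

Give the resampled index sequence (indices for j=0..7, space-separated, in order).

C = [7/38, 7/19, 7/19, 7/19, 23/38, 15/19, 37/38, 1]
j=0: u_0=3/160 ∈ [0, 7/38) → index 0
j=1: u_1=23/160 ∈ [0, 7/38) → index 0
j=2: u_2=43/160 ∈ [7/38, 7/19) → index 1
j=3: u_3=63/160 ∈ [7/19, 23/38) → index 4
j=4: u_4=83/160 ∈ [7/19, 23/38) → index 4
j=5: u_5=103/160 ∈ [23/38, 15/19) → index 5
j=6: u_6=123/160 ∈ [23/38, 15/19) → index 5
j=7: u_7=143/160 ∈ [15/19, 37/38) → index 6

0 0 1 4 4 5 5 6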